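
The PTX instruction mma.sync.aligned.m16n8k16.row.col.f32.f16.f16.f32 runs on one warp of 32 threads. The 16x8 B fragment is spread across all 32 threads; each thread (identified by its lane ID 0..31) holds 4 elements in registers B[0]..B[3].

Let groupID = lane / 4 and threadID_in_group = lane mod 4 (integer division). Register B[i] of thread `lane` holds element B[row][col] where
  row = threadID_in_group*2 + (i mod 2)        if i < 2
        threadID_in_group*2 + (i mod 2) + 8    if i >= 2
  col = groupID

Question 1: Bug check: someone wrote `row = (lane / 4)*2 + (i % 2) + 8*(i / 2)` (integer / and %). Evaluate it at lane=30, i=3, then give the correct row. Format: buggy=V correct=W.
buggy=23 correct=13

`(lane / 4)*2 + (i % 2) + 8*(i / 2)`[30,3]⇒23
lane 30: gr=7 (30/4), th=2 (30%4)
i=3: r=2*2+1+8=13, c=gr=7
row: 23 vs 13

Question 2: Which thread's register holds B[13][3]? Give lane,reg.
14,3

c=3→G=3  r=13→rhi=1,T=2,p=1
L=3*4+2=14  i=1*2+1=3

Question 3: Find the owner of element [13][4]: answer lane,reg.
18,3

c: 4->gid=4  r: 13->r8=1,tid=2,i&1=1
L=4*4+2=18  i=1*2+1=3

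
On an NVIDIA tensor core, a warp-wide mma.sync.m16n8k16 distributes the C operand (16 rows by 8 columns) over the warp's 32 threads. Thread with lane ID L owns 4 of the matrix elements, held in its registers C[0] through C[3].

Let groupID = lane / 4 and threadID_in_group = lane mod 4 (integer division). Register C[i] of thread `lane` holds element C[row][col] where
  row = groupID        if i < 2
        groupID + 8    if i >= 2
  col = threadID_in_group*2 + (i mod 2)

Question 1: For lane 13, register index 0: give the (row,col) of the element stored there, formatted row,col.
L=13->g=13>>2=3, t=13&3=1
[0]->row 3+0=3  col 1·2+0=2

3,2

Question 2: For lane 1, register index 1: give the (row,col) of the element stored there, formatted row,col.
lane 1: grp=0 (1/4), tig=1 (1%4)
i=1: r=0+0=0, c=1*2+1=3

0,3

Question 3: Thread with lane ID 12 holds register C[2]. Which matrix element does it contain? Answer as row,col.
lane 12->12/4=3, 12 mod 4=0
i=2  r:3+8->11  c:2·0+0->0

11,0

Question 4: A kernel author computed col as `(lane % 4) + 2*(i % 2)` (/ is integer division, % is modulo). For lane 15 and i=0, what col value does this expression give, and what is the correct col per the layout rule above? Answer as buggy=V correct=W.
buggy=3 correct=6

`(lane % 4) + 2*(i % 2)`[15,0]=>3
15: grp=3,tig=3
[0] (3+0,3*2+0) = (3,6)
col: 3 vs 6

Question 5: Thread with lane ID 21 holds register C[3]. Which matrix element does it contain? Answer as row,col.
lane 21: G=5 (21/4), T=1 (21%4)
i=3: r=5+8=13, c=1*2+1=3

13,3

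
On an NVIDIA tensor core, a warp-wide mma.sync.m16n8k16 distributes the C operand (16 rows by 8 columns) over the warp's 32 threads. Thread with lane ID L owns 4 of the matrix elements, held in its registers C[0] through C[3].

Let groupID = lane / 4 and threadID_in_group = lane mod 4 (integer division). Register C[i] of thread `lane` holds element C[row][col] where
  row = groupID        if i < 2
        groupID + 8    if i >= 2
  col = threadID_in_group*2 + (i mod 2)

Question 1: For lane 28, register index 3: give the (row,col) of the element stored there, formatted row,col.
L=28→G=28>>2=7, T=28&3=0
[3]→row 7+8=15  col 0·2+1=1

15,1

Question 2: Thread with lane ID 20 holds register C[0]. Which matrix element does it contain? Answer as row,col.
L=20→G=20>>2=5, T=20&3=0
[0]→row 5+0=5  col 0·2+0=0

5,0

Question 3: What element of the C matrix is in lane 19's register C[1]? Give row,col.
lane 19: g=4 (19/4), t=3 (19%4)
i=1: r=4+0=4, c=3*2+1=7

4,7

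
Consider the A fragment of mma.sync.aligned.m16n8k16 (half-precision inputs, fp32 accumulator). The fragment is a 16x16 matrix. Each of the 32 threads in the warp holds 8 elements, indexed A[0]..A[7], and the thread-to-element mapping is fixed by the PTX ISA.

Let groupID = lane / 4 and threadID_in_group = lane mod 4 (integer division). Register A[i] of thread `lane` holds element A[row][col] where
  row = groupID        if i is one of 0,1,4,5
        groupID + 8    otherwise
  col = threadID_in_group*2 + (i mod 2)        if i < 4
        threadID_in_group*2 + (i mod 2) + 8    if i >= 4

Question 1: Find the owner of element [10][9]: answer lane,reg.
r=10→G=2,rhi=1  c=9→chi=1,T=0,p=1
L=2*4+0=8  i=1*4+1*2+1=7

8,7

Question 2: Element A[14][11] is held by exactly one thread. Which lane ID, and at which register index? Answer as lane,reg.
r:14=>grp=6,rB=1  c:11=>cB=1,tig=1,lo=1
L=6*4+1=25  i=1*4+1*2+1=7

25,7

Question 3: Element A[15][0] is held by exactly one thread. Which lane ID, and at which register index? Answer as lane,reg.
r:15=>grp=7,rB=1  c:0=>cB=0,tig=0,lo=0
L=7*4+0=28  i=0*4+1*2+0=2

28,2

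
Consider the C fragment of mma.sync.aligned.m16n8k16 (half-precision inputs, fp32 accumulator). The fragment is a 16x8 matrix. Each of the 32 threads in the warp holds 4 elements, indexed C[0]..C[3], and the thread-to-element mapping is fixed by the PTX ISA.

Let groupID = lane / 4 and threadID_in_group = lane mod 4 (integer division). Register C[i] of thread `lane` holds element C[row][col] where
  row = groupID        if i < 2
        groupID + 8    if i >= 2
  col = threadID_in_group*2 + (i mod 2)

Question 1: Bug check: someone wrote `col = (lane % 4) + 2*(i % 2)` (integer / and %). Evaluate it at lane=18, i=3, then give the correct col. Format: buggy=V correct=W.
`(lane % 4) + 2*(i % 2)`[18,3]⇒4
18: gr=4,th=2
[3] (4+8,2*2+1) = (12,5)
col: 4 vs 5

buggy=4 correct=5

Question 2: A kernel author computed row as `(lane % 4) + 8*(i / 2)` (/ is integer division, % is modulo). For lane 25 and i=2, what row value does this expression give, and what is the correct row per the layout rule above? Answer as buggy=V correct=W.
`(lane % 4) + 8*(i / 2)`[25,2]⇒9
lane 25: gr=6 (25/4), th=1 (25%4)
i=2: r=6+8=14, c=1*2+0=2
row: 9 vs 14

buggy=9 correct=14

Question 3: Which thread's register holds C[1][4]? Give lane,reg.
6,0

r=1->g=1,rb=0  c=4->t=2,b0=0
L=1*4+2=6  i=0*2+0=0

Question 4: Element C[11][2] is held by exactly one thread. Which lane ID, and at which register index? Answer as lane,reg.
r=11->g=3,rb=1  c=2->t=1,b0=0
L=3*4+1=13  i=1*2+0=2

13,2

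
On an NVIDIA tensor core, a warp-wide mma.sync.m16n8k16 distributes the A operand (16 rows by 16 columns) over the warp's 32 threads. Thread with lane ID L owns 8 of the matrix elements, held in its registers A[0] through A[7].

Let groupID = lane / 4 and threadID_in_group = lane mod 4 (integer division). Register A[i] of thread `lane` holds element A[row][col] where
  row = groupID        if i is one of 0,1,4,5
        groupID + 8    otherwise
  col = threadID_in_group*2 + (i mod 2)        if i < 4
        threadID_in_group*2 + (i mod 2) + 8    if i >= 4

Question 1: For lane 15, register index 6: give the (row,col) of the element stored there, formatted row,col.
L=15=>grp=15>>2=3, tig=15&3=3
[6]=>row 3+8=11  col 3·2+0+8=14

11,14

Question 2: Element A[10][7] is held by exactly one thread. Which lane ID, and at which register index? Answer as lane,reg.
11,3

r:10=>grp=2,rB=1  c:7=>cB=0,tig=3,lo=1
L=2*4+3=11  i=0*4+1*2+1=3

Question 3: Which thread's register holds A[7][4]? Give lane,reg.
r: 7->gid=7,r8=0  c: 4->c8=0,tid=2,i&1=0
L=7*4+2=30  i=0*4+0*2+0=0

30,0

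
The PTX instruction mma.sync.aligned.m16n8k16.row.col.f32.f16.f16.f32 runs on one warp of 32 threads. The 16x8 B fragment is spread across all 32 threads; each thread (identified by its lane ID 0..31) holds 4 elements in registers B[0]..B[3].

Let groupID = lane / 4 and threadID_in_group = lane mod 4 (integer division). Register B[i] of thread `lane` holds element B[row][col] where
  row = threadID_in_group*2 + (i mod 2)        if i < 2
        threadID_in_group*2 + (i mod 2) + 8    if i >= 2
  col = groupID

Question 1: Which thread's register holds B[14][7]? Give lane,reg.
c:7=>grp=7  r:14=>rB=1,tig=3,lo=0
L=7*4+3=31  i=1*2+0=2

31,2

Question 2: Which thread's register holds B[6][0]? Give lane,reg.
3,0

c=0→G=0  r=6→rhi=0,T=3,p=0
L=0*4+3=3  i=0*2+0=0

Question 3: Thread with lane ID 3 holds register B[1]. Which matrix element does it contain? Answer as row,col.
7,0

3: g=0,t=3
[1] (3*2+1+0,0) = (7,0)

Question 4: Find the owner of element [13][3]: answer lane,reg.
14,3

c: 3->gid=3  r: 13->r8=1,tid=2,i&1=1
L=3*4+2=14  i=1*2+1=3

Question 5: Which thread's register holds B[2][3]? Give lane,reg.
c: 3->gid=3  r: 2->r8=0,tid=1,i&1=0
L=3*4+1=13  i=0*2+0=0

13,0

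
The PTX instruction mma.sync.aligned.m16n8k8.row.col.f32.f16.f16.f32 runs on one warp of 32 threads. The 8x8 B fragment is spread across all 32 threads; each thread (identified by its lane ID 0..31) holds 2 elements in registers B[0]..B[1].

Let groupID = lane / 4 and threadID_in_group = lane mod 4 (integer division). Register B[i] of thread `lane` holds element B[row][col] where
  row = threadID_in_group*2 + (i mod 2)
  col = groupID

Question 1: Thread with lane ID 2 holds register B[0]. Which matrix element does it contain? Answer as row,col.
2: G=0,T=2
[0] (2*2+0,0) = (4,0)

4,0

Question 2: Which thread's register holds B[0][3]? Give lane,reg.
c=3⇒gr=3  r=0⇒th=0,odd=0
L=3*4+0=12  i=0=0

12,0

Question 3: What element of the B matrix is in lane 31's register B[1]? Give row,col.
31: gid=7,tid=3
[1] (3*2+1,7) = (7,7)

7,7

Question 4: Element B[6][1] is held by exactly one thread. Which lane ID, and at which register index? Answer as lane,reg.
7,0

c: 1->gid=1  r: 6->tid=3,i&1=0
L=1*4+3=7  i=0=0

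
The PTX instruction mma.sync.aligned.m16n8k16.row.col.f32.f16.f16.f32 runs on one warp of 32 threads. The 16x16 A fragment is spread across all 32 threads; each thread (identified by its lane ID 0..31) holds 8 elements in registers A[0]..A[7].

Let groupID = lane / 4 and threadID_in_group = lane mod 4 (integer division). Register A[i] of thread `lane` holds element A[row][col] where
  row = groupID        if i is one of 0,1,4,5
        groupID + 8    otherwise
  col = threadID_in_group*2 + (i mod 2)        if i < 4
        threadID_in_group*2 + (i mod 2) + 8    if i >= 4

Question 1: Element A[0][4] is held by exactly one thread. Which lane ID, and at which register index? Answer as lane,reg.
2,0

r=0→G=0,rhi=0  c=4→chi=0,T=2,p=0
L=0*4+2=2  i=0*4+0*2+0=0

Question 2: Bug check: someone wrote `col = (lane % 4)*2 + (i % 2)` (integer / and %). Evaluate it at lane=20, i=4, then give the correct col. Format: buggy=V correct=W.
`(lane % 4)*2 + (i % 2)`[20,4]⇒0
L=20⇒gr=20>>2=5, th=20&3=0
[4]⇒row 5+0=5  col 0·2+0+8=8
col: 0 vs 8

buggy=0 correct=8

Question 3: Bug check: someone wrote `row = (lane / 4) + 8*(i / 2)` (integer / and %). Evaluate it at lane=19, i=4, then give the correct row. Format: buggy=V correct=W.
buggy=20 correct=4

`(lane / 4) + 8*(i / 2)`[19,4]->20
lane 19->19/4=4, 19 mod 4=3
i=4  r:4+0->4  c:2·3+0+8->14
row: 20 vs 4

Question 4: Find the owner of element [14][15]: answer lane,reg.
r:14=>grp=6,rB=1  c:15=>cB=1,tig=3,lo=1
L=6*4+3=27  i=1*4+1*2+1=7

27,7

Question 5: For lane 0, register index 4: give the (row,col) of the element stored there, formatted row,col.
lane 0: g=0 (0/4), t=0 (0%4)
i=4: r=0+0=0, c=0*2+0+8=8

0,8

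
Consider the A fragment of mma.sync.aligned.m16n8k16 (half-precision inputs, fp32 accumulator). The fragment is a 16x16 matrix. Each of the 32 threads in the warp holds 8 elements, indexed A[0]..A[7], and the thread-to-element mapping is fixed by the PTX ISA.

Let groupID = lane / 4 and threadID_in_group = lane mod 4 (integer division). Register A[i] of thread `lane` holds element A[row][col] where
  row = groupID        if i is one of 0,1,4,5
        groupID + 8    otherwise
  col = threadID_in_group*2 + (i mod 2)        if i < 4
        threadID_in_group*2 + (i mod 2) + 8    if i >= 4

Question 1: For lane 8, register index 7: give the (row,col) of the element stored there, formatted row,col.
lane 8: gid=2 (8/4), tid=0 (8%4)
i=7: r=2+8=10, c=0*2+1+8=9

10,9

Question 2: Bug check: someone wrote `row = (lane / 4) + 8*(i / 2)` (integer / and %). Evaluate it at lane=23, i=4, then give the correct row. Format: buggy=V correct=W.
buggy=21 correct=5

`(lane / 4) + 8*(i / 2)`[23,4]⇒21
lane 23⇒23/4=5, 23 mod 4=3
i=4  r:5+0⇒5  c:2·3+0+8⇒14
row: 21 vs 5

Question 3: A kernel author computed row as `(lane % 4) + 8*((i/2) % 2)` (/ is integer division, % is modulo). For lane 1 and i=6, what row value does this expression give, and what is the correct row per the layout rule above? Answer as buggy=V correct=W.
`(lane % 4) + 8*((i/2) % 2)`[1,6]=>9
lane 1: grp=0 (1/4), tig=1 (1%4)
i=6: r=0+8=8, c=1*2+0+8=10
row: 9 vs 8

buggy=9 correct=8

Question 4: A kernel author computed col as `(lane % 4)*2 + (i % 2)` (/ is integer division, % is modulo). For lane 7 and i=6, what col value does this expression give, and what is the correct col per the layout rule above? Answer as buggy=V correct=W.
`(lane % 4)*2 + (i % 2)`[7,6]->6
L=7->gid=7>>2=1, tid=7&3=3
[6]->row 1+8=9  col 3·2+0+8=14
col: 6 vs 14

buggy=6 correct=14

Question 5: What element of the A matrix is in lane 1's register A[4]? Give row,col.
0,10

lane 1: gr=0 (1/4), th=1 (1%4)
i=4: r=0+0=0, c=1*2+0+8=10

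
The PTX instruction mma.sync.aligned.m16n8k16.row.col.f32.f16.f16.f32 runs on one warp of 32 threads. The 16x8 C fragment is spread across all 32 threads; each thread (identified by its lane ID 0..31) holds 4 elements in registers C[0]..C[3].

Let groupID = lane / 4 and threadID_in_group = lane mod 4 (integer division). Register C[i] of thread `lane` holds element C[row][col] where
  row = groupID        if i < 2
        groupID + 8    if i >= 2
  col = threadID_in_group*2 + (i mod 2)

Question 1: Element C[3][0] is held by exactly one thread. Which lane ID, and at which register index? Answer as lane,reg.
12,0

r=3→G=3,rhi=0  c=0→T=0,p=0
L=3*4+0=12  i=0*2+0=0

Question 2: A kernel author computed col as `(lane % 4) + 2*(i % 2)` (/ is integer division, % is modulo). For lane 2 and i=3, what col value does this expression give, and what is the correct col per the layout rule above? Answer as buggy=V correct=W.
buggy=4 correct=5

`(lane % 4) + 2*(i % 2)`[2,3]=>4
lane 2: grp=0 (2/4), tig=2 (2%4)
i=3: r=0+8=8, c=2*2+1=5
col: 4 vs 5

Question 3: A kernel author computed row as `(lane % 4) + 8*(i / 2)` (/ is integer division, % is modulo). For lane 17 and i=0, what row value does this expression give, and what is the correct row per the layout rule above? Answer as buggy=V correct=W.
buggy=1 correct=4

`(lane % 4) + 8*(i / 2)`[17,0]->1
lane 17->17/4=4, 17 mod 4=1
i=0  r:4+0->4  c:2·1+0->2
row: 1 vs 4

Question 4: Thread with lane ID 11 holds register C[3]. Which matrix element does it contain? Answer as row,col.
10,7

L=11->g=11>>2=2, t=11&3=3
[3]->row 2+8=10  col 3·2+1=7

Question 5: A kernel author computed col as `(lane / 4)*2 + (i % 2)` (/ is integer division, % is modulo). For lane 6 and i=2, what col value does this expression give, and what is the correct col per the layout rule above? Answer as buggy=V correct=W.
`(lane / 4)*2 + (i % 2)`[6,2]=>2
lane 6=>6/4=1, 6 mod 4=2
i=2  r:1+8=>9  c:2·2+0=>4
col: 2 vs 4

buggy=2 correct=4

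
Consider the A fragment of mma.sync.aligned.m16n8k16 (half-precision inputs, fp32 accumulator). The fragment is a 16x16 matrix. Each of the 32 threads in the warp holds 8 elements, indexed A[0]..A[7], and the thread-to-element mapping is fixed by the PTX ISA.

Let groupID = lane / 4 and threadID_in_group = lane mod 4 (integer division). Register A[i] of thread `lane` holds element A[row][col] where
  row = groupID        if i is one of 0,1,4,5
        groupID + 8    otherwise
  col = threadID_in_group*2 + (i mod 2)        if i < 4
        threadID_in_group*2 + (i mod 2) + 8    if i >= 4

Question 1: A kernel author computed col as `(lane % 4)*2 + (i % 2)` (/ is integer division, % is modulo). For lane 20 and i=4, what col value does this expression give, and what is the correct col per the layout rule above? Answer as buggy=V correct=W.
buggy=0 correct=8

`(lane % 4)*2 + (i % 2)`[20,4]⇒0
lane 20: gr=5 (20/4), th=0 (20%4)
i=4: r=5+0=5, c=0*2+0+8=8
col: 0 vs 8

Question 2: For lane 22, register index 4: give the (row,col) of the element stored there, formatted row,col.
5,12

lane 22->22/4=5, 22 mod 4=2
i=4  r:5+0->5  c:2·2+0+8->12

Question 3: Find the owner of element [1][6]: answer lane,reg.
7,0

r:1=>grp=1,rB=0  c:6=>cB=0,tig=3,lo=0
L=1*4+3=7  i=0*4+0*2+0=0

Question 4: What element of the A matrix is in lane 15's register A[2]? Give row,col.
15: gr=3,th=3
[2] (3+8,3*2+0+0) = (11,6)

11,6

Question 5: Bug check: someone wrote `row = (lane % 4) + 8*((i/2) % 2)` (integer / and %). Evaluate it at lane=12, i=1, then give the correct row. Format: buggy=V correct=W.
buggy=0 correct=3

`(lane % 4) + 8*((i/2) % 2)`[12,1]->0
lane 12->12/4=3, 12 mod 4=0
i=1  r:3+0->3  c:2·0+1+0->1
row: 0 vs 3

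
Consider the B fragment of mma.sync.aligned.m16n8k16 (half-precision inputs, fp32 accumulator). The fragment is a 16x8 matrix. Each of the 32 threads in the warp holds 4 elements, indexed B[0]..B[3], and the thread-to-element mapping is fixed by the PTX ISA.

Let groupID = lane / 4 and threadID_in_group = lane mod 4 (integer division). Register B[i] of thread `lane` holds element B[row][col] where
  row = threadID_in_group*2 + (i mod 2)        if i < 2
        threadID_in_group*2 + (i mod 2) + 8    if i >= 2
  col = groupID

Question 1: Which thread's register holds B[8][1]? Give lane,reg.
c: 1->gid=1  r: 8->r8=1,tid=0,i&1=0
L=1*4+0=4  i=1*2+0=2

4,2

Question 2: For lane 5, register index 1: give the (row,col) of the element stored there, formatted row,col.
L=5=>grp=5>>2=1, tig=5&3=1
[1]=>row 1·2+1+0=3  col grp=1

3,1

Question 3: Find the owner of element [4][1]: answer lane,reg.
c: 1->gid=1  r: 4->r8=0,tid=2,i&1=0
L=1*4+2=6  i=0*2+0=0

6,0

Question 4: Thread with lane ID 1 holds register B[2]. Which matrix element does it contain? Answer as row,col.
1: g=0,t=1
[2] (1*2+0+8,0) = (10,0)

10,0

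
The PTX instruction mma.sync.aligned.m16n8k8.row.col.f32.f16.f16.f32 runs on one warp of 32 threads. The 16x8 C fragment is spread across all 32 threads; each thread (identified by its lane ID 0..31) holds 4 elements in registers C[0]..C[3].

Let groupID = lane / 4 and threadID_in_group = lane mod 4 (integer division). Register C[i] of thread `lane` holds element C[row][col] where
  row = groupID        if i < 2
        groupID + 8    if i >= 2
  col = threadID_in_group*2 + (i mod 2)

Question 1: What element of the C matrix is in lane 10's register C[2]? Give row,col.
10,4

lane 10->10/4=2, 10 mod 4=2
i=2  r:2+8->10  c:2·2+0->4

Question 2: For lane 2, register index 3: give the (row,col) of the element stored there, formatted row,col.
lane 2: gid=0 (2/4), tid=2 (2%4)
i=3: r=0+8=8, c=2*2+1=5

8,5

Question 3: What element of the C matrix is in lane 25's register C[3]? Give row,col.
lane 25: G=6 (25/4), T=1 (25%4)
i=3: r=6+8=14, c=1*2+1=3

14,3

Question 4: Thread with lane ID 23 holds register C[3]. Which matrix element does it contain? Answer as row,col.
13,7

L=23->g=23>>2=5, t=23&3=3
[3]->row 5+8=13  col 3·2+1=7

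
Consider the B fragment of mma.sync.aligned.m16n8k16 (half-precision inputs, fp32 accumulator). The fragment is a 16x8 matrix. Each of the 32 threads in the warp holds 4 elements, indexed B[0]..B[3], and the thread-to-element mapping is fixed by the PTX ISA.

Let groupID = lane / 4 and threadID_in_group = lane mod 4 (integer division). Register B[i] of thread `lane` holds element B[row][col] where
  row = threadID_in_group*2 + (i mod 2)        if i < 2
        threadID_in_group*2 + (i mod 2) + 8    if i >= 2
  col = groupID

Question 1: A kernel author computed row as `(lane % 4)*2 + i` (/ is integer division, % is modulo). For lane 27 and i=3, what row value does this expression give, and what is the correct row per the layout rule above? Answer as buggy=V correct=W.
buggy=9 correct=15

`(lane % 4)*2 + i`[27,3]=>9
27: grp=6,tig=3
[3] (3*2+1+8,6) = (15,6)
row: 9 vs 15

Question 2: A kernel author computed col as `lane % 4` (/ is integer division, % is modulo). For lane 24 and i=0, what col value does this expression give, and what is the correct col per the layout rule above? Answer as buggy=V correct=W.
`lane % 4`[24,0]→0
24: G=6,T=0
[0] (0*2+0+0,6) = (0,6)
col: 0 vs 6

buggy=0 correct=6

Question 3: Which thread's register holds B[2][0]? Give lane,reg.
c=0->g=0  r=2->rb=0,t=1,b0=0
L=0*4+1=1  i=0*2+0=0

1,0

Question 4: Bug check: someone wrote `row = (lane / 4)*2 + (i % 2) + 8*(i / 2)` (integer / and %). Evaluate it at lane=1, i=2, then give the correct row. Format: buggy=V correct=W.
`(lane / 4)*2 + (i % 2) + 8*(i / 2)`[1,2]->8
1: g=0,t=1
[2] (1*2+0+8,0) = (10,0)
row: 8 vs 10

buggy=8 correct=10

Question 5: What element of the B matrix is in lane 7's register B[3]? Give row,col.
15,1

lane 7: G=1 (7/4), T=3 (7%4)
i=3: r=3*2+1+8=15, c=G=1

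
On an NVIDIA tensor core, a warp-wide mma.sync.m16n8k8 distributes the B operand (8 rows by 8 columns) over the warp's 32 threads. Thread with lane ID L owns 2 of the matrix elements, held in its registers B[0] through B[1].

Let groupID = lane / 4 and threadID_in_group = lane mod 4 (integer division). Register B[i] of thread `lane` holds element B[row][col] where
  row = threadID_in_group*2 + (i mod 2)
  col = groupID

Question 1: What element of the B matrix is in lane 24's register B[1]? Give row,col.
1,6

24: grp=6,tig=0
[1] (0*2+1,6) = (1,6)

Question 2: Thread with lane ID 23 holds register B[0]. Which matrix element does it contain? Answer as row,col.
6,5

L=23⇒gr=23>>2=5, th=23&3=3
[0]⇒row 3·2+0=6  col gr=5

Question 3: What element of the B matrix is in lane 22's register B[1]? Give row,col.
lane 22->22/4=5, 22 mod 4=2
i=1  r:2·2+1->5  c:5

5,5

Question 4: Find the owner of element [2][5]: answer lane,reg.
21,0

c=5→G=5  r=2→T=1,p=0
L=5*4+1=21  i=0=0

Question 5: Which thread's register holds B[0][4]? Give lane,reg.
c=4->g=4  r=0->t=0,b0=0
L=4*4+0=16  i=0=0

16,0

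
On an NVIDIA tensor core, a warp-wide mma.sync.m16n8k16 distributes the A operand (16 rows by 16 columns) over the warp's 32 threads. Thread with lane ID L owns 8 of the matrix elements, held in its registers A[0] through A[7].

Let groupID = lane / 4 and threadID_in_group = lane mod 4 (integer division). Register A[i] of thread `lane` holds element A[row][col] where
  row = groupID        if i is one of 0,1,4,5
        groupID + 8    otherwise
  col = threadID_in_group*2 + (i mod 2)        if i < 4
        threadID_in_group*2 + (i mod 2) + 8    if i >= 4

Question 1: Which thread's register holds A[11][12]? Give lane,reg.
14,6

r=11⇒gr=3,Rb=1  c=12⇒Cb=1,th=2,odd=0
L=3*4+2=14  i=1*4+1*2+0=6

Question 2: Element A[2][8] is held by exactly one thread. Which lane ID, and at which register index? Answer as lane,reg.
8,4

r=2->g=2,rb=0  c=8->cb=1,t=0,b0=0
L=2*4+0=8  i=1*4+0*2+0=4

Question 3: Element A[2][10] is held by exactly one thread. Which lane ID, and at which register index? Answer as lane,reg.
9,4

r=2→G=2,rhi=0  c=10→chi=1,T=1,p=0
L=2*4+1=9  i=1*4+0*2+0=4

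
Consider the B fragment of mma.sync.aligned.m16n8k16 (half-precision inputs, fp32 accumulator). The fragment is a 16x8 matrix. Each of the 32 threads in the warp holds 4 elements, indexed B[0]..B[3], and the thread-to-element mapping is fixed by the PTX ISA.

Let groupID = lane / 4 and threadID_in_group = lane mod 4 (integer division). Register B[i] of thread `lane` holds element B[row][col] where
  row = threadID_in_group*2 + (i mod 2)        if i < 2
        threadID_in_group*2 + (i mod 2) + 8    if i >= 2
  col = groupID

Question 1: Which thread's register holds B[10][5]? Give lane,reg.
c=5->g=5  r=10->rb=1,t=1,b0=0
L=5*4+1=21  i=1*2+0=2

21,2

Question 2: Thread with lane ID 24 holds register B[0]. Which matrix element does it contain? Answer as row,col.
L=24→G=24>>2=6, T=24&3=0
[0]→row 0·2+0+0=0  col G=6

0,6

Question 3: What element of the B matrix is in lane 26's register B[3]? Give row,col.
L=26->g=26>>2=6, t=26&3=2
[3]->row 2·2+1+8=13  col g=6

13,6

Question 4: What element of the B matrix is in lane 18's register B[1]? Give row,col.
lane 18: g=4 (18/4), t=2 (18%4)
i=1: r=2*2+1+0=5, c=g=4

5,4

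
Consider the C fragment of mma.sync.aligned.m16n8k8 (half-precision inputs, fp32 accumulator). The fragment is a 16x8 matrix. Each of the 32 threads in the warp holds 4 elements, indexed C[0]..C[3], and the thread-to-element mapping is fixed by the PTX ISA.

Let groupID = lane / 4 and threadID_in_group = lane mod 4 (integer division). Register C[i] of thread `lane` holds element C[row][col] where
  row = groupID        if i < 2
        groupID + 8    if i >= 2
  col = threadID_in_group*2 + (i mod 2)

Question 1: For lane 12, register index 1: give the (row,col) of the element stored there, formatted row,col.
lane 12⇒12/4=3, 12 mod 4=0
i=1  r:3+0⇒3  c:2·0+1⇒1

3,1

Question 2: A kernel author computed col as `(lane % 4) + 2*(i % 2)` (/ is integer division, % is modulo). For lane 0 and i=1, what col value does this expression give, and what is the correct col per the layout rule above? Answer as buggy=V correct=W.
buggy=2 correct=1

`(lane % 4) + 2*(i % 2)`[0,1]→2
0: G=0,T=0
[1] (0+0,0*2+1) = (0,1)
col: 2 vs 1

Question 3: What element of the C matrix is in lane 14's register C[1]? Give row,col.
lane 14=>14/4=3, 14 mod 4=2
i=1  r:3+0=>3  c:2·2+1=>5

3,5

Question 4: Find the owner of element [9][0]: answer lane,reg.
4,2

r:9=>grp=1,rB=1  c:0=>tig=0,lo=0
L=1*4+0=4  i=1*2+0=2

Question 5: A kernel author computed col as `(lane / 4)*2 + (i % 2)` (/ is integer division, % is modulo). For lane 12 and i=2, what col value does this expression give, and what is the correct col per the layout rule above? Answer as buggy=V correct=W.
`(lane / 4)*2 + (i % 2)`[12,2]->6
lane 12->12/4=3, 12 mod 4=0
i=2  r:3+8->11  c:2·0+0->0
col: 6 vs 0

buggy=6 correct=0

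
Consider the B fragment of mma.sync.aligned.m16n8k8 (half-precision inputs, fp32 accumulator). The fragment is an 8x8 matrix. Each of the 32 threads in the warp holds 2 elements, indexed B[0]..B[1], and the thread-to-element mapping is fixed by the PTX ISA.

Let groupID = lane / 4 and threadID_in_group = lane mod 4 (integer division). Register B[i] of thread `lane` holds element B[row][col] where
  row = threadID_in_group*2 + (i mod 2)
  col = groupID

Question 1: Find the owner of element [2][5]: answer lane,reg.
21,0

c=5⇒gr=5  r=2⇒th=1,odd=0
L=5*4+1=21  i=0=0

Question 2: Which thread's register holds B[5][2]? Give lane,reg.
10,1

c:2=>grp=2  r:5=>tig=2,lo=1
L=2*4+2=10  i=1=1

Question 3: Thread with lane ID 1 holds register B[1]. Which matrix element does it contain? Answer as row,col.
lane 1->1/4=0, 1 mod 4=1
i=1  r:2·1+1->3  c:0

3,0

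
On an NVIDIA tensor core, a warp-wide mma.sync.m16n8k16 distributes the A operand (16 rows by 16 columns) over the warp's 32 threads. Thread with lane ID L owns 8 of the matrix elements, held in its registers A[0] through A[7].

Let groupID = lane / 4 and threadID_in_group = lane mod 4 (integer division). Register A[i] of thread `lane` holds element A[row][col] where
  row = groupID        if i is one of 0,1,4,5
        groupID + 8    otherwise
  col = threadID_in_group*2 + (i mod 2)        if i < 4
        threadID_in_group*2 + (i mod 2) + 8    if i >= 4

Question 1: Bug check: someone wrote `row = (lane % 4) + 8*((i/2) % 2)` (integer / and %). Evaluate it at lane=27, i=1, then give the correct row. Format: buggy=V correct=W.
buggy=3 correct=6

`(lane % 4) + 8*((i/2) % 2)`[27,1]⇒3
27: gr=6,th=3
[1] (6+0,3*2+1+0) = (6,7)
row: 3 vs 6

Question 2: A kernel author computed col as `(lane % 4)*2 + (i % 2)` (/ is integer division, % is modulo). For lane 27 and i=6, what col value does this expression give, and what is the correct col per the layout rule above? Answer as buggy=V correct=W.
`(lane % 4)*2 + (i % 2)`[27,6]->6
lane 27: g=6 (27/4), t=3 (27%4)
i=6: r=6+8=14, c=3*2+0+8=14
col: 6 vs 14

buggy=6 correct=14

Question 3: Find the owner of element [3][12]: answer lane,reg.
r=3→G=3,rhi=0  c=12→chi=1,T=2,p=0
L=3*4+2=14  i=1*4+0*2+0=4

14,4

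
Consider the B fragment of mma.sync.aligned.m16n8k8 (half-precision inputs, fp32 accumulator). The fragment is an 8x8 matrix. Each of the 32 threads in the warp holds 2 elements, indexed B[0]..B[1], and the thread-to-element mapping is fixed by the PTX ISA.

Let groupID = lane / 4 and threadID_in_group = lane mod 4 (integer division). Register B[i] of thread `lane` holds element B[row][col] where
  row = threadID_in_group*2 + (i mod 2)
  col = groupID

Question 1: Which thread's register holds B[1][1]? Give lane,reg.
4,1

c: 1->gid=1  r: 1->tid=0,i&1=1
L=1*4+0=4  i=1=1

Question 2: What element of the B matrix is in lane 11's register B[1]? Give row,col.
11: gid=2,tid=3
[1] (3*2+1,2) = (7,2)

7,2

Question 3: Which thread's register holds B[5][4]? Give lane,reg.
c:4=>grp=4  r:5=>tig=2,lo=1
L=4*4+2=18  i=1=1

18,1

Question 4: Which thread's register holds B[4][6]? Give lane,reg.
26,0

c=6→G=6  r=4→T=2,p=0
L=6*4+2=26  i=0=0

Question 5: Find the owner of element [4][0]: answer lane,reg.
c: 0->gid=0  r: 4->tid=2,i&1=0
L=0*4+2=2  i=0=0

2,0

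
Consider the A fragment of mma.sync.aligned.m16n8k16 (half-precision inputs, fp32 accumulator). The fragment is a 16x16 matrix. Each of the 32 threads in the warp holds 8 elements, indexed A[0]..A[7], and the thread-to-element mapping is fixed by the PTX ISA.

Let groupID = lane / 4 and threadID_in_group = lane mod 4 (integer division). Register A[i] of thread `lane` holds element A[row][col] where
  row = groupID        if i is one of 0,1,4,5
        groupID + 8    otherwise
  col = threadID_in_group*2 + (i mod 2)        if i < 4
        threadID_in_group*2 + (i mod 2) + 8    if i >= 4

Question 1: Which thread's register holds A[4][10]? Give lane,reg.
17,4

r=4->g=4,rb=0  c=10->cb=1,t=1,b0=0
L=4*4+1=17  i=1*4+0*2+0=4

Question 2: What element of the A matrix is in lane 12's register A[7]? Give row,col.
11,9

L=12->g=12>>2=3, t=12&3=0
[7]->row 3+8=11  col 0·2+1+8=9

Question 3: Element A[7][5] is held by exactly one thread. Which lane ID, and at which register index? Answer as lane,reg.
30,1

r: 7->gid=7,r8=0  c: 5->c8=0,tid=2,i&1=1
L=7*4+2=30  i=0*4+0*2+1=1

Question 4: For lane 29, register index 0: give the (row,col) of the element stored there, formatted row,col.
7,2

L=29=>grp=29>>2=7, tig=29&3=1
[0]=>row 7+0=7  col 1·2+0+0=2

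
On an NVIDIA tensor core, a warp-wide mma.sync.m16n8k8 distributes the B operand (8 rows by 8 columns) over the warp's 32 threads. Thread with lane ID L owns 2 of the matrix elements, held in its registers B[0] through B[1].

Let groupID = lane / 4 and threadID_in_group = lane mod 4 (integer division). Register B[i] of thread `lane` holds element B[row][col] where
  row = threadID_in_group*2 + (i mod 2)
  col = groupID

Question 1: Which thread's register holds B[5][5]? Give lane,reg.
c: 5->gid=5  r: 5->tid=2,i&1=1
L=5*4+2=22  i=1=1

22,1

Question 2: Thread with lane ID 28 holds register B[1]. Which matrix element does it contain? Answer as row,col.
1,7

lane 28: g=7 (28/4), t=0 (28%4)
i=1: r=0*2+1=1, c=g=7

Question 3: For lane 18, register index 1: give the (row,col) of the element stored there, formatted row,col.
5,4

lane 18=>18/4=4, 18 mod 4=2
i=1  r:2·2+1=>5  c:4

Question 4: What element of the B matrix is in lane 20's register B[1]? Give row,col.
1,5

lane 20->20/4=5, 20 mod 4=0
i=1  r:2·0+1->1  c:5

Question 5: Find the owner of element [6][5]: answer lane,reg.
23,0

c=5⇒gr=5  r=6⇒th=3,odd=0
L=5*4+3=23  i=0=0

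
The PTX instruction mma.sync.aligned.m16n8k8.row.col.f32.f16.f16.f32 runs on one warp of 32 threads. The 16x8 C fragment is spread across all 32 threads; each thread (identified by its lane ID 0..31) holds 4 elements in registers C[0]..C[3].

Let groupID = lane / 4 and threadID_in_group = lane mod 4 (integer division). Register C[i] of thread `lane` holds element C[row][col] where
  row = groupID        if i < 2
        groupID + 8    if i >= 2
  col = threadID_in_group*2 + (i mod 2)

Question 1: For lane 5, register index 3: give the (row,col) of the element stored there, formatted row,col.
lane 5: G=1 (5/4), T=1 (5%4)
i=3: r=1+8=9, c=1*2+1=3

9,3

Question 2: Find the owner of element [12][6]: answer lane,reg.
19,2

r=12⇒gr=4,Rb=1  c=6⇒th=3,odd=0
L=4*4+3=19  i=1*2+0=2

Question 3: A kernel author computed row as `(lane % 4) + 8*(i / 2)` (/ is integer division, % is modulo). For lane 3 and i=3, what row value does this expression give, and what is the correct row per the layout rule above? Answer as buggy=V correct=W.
`(lane % 4) + 8*(i / 2)`[3,3]->11
3: g=0,t=3
[3] (0+8,3*2+1) = (8,7)
row: 11 vs 8

buggy=11 correct=8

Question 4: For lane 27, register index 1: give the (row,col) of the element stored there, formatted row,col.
27: G=6,T=3
[1] (6+0,3*2+1) = (6,7)

6,7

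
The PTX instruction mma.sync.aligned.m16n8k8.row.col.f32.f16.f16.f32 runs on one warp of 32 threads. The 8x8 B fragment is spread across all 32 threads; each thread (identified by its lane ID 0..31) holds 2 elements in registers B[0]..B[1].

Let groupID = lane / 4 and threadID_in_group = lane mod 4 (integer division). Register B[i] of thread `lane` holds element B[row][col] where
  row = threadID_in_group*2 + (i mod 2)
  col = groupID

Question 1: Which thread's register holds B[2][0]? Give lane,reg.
1,0

c=0⇒gr=0  r=2⇒th=1,odd=0
L=0*4+1=1  i=0=0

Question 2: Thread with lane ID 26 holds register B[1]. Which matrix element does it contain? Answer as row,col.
5,6

lane 26: grp=6 (26/4), tig=2 (26%4)
i=1: r=2*2+1=5, c=grp=6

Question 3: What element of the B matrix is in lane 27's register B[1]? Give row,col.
7,6

27: g=6,t=3
[1] (3*2+1,6) = (7,6)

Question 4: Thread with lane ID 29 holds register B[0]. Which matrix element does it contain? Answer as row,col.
2,7

29: grp=7,tig=1
[0] (1*2+0,7) = (2,7)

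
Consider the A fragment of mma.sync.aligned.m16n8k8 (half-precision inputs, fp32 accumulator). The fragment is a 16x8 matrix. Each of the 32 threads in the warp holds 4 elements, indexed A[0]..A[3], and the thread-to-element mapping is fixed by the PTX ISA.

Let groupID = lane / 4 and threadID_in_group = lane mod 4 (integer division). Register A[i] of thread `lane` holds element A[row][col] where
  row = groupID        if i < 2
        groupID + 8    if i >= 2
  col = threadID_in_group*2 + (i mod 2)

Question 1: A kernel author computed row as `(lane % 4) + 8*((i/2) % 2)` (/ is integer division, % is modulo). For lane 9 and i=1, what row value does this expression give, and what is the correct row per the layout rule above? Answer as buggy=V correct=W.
`(lane % 4) + 8*((i/2) % 2)`[9,1]->1
lane 9: gid=2 (9/4), tid=1 (9%4)
i=1: r=2+0=2, c=1*2+1=3
row: 1 vs 2

buggy=1 correct=2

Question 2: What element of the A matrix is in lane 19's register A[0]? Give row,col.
L=19->g=19>>2=4, t=19&3=3
[0]->row 4+0=4  col 3·2+0=6

4,6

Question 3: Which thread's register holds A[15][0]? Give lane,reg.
r=15→G=7,rhi=1  c=0→T=0,p=0
L=7*4+0=28  i=1*2+0=2

28,2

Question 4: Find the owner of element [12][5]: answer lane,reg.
18,3

r:12=>grp=4,rB=1  c:5=>tig=2,lo=1
L=4*4+2=18  i=1*2+1=3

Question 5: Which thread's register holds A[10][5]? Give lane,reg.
r=10⇒gr=2,Rb=1  c=5⇒th=2,odd=1
L=2*4+2=10  i=1*2+1=3

10,3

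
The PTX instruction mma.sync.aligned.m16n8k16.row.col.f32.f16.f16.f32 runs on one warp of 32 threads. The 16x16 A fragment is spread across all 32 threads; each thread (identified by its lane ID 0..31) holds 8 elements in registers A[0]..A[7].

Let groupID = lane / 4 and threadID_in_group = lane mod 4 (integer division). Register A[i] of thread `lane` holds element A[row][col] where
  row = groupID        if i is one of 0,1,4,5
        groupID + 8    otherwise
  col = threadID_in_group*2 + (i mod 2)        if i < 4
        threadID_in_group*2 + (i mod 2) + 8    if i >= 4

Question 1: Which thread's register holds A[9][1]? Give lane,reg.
r=9→G=1,rhi=1  c=1→chi=0,T=0,p=1
L=1*4+0=4  i=0*4+1*2+1=3

4,3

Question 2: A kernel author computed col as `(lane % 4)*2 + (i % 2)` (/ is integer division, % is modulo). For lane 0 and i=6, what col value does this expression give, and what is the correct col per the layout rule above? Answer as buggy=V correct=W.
buggy=0 correct=8

`(lane % 4)*2 + (i % 2)`[0,6]->0
L=0->gid=0>>2=0, tid=0&3=0
[6]->row 0+8=8  col 0·2+0+8=8
col: 0 vs 8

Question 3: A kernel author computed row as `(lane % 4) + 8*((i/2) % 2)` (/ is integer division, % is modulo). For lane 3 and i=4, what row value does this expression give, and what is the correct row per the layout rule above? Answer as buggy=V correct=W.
`(lane % 4) + 8*((i/2) % 2)`[3,4]=>3
lane 3: grp=0 (3/4), tig=3 (3%4)
i=4: r=0+0=0, c=3*2+0+8=14
row: 3 vs 0

buggy=3 correct=0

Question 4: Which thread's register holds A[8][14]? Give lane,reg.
3,6

r: 8->gid=0,r8=1  c: 14->c8=1,tid=3,i&1=0
L=0*4+3=3  i=1*4+1*2+0=6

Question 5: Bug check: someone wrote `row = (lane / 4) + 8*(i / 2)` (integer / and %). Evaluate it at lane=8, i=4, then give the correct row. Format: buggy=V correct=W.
buggy=18 correct=2

`(lane / 4) + 8*(i / 2)`[8,4]->18
lane 8->8/4=2, 8 mod 4=0
i=4  r:2+0->2  c:2·0+0+8->8
row: 18 vs 2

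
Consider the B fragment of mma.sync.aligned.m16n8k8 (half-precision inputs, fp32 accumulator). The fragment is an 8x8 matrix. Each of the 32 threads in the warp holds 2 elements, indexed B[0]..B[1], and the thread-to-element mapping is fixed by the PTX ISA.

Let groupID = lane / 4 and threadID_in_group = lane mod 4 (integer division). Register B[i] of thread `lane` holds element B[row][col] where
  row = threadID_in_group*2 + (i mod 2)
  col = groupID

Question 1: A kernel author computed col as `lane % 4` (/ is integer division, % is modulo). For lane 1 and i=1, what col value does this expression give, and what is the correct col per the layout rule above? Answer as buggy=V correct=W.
buggy=1 correct=0

`lane % 4`[1,1]->1
1: g=0,t=1
[1] (1*2+1,0) = (3,0)
col: 1 vs 0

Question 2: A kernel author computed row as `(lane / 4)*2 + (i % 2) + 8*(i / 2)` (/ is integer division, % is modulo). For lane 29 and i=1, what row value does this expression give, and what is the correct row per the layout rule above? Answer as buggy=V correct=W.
buggy=15 correct=3

`(lane / 4)*2 + (i % 2) + 8*(i / 2)`[29,1]=>15
29: grp=7,tig=1
[1] (1*2+1,7) = (3,7)
row: 15 vs 3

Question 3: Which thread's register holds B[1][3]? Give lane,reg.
12,1

c: 3->gid=3  r: 1->tid=0,i&1=1
L=3*4+0=12  i=1=1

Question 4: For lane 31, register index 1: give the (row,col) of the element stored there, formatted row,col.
lane 31: gr=7 (31/4), th=3 (31%4)
i=1: r=3*2+1=7, c=gr=7

7,7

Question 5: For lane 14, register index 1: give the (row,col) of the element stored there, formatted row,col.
lane 14: gr=3 (14/4), th=2 (14%4)
i=1: r=2*2+1=5, c=gr=3

5,3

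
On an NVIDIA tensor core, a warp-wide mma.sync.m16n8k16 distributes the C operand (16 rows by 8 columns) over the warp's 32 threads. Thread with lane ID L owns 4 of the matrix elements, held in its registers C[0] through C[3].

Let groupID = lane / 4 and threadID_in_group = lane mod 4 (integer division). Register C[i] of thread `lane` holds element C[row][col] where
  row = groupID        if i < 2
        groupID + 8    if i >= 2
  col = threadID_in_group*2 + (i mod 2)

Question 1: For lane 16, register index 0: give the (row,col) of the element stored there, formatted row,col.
L=16⇒gr=16>>2=4, th=16&3=0
[0]⇒row 4+0=4  col 0·2+0=0

4,0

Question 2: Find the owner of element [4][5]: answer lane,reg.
18,1

r=4⇒gr=4,Rb=0  c=5⇒th=2,odd=1
L=4*4+2=18  i=0*2+1=1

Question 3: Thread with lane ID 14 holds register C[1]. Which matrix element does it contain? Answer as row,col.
lane 14->14/4=3, 14 mod 4=2
i=1  r:3+0->3  c:2·2+1->5

3,5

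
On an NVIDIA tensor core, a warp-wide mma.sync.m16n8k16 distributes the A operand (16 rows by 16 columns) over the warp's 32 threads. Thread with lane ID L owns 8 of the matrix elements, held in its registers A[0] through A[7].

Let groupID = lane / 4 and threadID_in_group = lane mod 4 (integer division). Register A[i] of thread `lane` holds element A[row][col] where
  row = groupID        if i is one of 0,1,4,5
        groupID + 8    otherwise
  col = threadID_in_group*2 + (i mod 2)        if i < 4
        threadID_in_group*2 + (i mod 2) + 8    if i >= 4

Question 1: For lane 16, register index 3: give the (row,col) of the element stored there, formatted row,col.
12,1

L=16→G=16>>2=4, T=16&3=0
[3]→row 4+8=12  col 0·2+1+0=1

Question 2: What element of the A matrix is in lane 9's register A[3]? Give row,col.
10,3

9: G=2,T=1
[3] (2+8,1*2+1+0) = (10,3)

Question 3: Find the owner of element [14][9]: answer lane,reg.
r: 14->gid=6,r8=1  c: 9->c8=1,tid=0,i&1=1
L=6*4+0=24  i=1*4+1*2+1=7

24,7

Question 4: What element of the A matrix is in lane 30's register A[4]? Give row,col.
7,12

30: gid=7,tid=2
[4] (7+0,2*2+0+8) = (7,12)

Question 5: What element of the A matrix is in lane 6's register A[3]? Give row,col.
9,5

lane 6: gr=1 (6/4), th=2 (6%4)
i=3: r=1+8=9, c=2*2+1+0=5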